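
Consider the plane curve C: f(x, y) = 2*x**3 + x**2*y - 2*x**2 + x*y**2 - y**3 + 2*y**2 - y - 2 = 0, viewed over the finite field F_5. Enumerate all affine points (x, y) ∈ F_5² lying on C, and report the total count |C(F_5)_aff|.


Affine F_5-points: {(1, 1), (2, 2), (4, 2)}; count = 3.

For each of the 25 pairs (x, y) ∈ F_5², evaluate f(x, y) mod 5. Record the zeros.
  x = 0: [0↦3, 1↦3, 2↦1, 3↦1, 4↦2]  zeros at y ∈ ∅
  x = 1: [0↦3, 1↦0, 2↦2, 3↦3, 4↦2]  zeros at y ∈ {1}
  x = 2: [0↦1, 1↦2, 2↦0, 3↦4, 4↦3]  zeros at y ∈ {2}
  x = 3: [0↦4, 1↦1, 2↦2, 3↦1, 4↦2]  zeros at y ∈ ∅
  x = 4: [0↦4, 1↦4, 2↦0, 3↦1, 4↦1]  zeros at y ∈ {2}
Collecting zeros: affine points = {(1, 1), (2, 2), (4, 2)}.
Total count |C(F_5)_aff| = 3.


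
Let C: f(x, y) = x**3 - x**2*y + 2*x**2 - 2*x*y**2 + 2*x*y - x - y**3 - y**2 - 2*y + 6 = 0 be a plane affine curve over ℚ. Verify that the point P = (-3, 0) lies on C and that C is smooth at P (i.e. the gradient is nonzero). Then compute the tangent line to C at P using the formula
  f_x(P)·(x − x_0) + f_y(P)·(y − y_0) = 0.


Tangent line at P: 14*x - 17*y + 42 = 0.

Step 1: f(-3, 0) = 0, so P lies on C.
Step 2: partial derivatives
  f_x(x, y) = 3*x**2 - 2*x*y + 4*x - 2*y**2 + 2*y - 1, f_y(x, y) = -x**2 - 4*x*y + 2*x - 3*y**2 - 2*y - 2.
  f_x(P) = 14, f_y(P) = -17 (gradient nonzero, so P is smooth).
Step 3: tangent line at P: 14·(x − -3) + -17·(y − 0) = 0.
Expanding: 14*x - 17*y + 42 = 0.


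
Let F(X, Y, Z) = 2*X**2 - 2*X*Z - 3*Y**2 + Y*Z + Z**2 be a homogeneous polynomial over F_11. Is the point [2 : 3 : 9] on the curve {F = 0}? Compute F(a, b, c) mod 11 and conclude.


F(2,3,9) ≡ 9 (mod 11); P is NOT on the curve.

Evaluate F(2, 3, 9) term-by-term (mod 11).
  2*X**2 ↦ 2·4·1·1 = 8
  -2*X*Z ↦ -2·2·1·9 = -36
  -3*Y**2 ↦ -3·1·9·1 = -27
  Y*Z ↦ 1·1·3·9 = 27
  Z**2 ↦ 1·1·1·81 = 81
Sum: F(2, 3, 9) = (8) + (-36) + (-27) + (27) + (81) = 53.
Reducing mod 11: 53 ≡ 9 (mod 11).
Since F(a, b, c) ≡ 9 ≠ 0 (mod 11), P does NOT lie on the curve.


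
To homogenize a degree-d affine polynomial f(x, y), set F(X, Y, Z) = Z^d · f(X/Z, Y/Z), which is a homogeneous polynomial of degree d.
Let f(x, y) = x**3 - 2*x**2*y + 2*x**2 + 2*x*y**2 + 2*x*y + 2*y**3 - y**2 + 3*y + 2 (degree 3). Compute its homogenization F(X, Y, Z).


F(X, Y, Z) = X**3 - 2*X**2*Y + 2*X**2*Z + 2*X*Y**2 + 2*X*Y*Z + 2*Y**3 - Y**2*Z + 3*Y*Z**2 + 2*Z**3

deg(f) = 3.
Substitute x = X/Z, y = Y/Z into f, then multiply by Z^3.
  monomial 1·x^3·y^0 ↦ 1·X^3·Y^0·Z^0.
  monomial -2·x^2·y^1 ↦ -2·X^2·Y^1·Z^0.
  monomial 2·x^2·y^0 ↦ 2·X^2·Y^0·Z^1.
  monomial 2·x^1·y^2 ↦ 2·X^1·Y^2·Z^0.
  monomial 2·x^1·y^1 ↦ 2·X^1·Y^1·Z^1.
  monomial 2·x^0·y^3 ↦ 2·X^0·Y^3·Z^0.
  monomial -1·x^0·y^2 ↦ -1·X^0·Y^2·Z^1.
  monomial 3·x^0·y^1 ↦ 3·X^0·Y^1·Z^2.
  monomial 2·x^0·y^0 ↦ 2·X^0·Y^0·Z^3.
Collecting: F(X, Y, Z) = X**3 - 2*X**2*Y + 2*X**2*Z + 2*X*Y**2 + 2*X*Y*Z + 2*Y**3 - Y**2*Z + 3*Y*Z**2 + 2*Z**3.


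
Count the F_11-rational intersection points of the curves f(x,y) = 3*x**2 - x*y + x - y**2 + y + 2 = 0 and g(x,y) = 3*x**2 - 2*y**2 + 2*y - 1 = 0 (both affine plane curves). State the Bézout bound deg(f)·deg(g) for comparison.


Common zeros: {(3, 10), (10, 8)}; count = 2; Bézout bound = 4.

deg(f) = 2, deg(g) = 2, so Bézout bound = 4.
Scan x ∈ F_11. For each x, list the y ∈ F_11 with f(x, y) ≡ 0 and those with g(x, y) ≡ 0 (mod 11); the common zeros in that column are the intersection.
  x = 0: f ≡ 0 at y ∈ {2, 10}; g ≡ 0 at y ∈ ∅; common: ∅.
  x = 1: f ≡ 0 at y ∈ ∅; g ≡ 0 at y ∈ {4, 8}; common: ∅.
  x = 2: f ≡ 0 at y ∈ ∅; g ≡ 0 at y ∈ {0, 1}; common: ∅.
  x = 3: f ≡ 0 at y ∈ {10}; g ≡ 0 at y ∈ {2, 10}; common: {10}.
  x = 4: f ≡ 0 at y ∈ {2, 6}; g ≡ 0 at y ∈ ∅; common: ∅.
  x = 5: f ≡ 0 at y ∈ {1, 6}; g ≡ 0 at y ∈ ∅; common: ∅.
  x = 6: f ≡ 0 at y ∈ {1, 5}; g ≡ 0 at y ∈ ∅; common: ∅.
  x = 7: f ≡ 0 at y ∈ {8}; g ≡ 0 at y ∈ ∅; common: ∅.
  x = 8: f ≡ 0 at y ∈ ∅; g ≡ 0 at y ∈ {2, 10}; common: ∅.
  x = 9: f ≡ 0 at y ∈ ∅; g ≡ 0 at y ∈ {0, 1}; common: ∅.
  x = 10: f ≡ 0 at y ∈ {5, 8}; g ≡ 0 at y ∈ {4, 8}; common: {8}.
Collecting: common zeros = {(3, 10), (10, 8)}, so the count is 2.
Comparison with the Bézout bound: 2 ≤ 4 = deg(f)·deg(g), as expected for curves with no common component (the affine F_11-count falls short of the bound because intersections may lie at infinity, over extension fields, or carry multiplicity).


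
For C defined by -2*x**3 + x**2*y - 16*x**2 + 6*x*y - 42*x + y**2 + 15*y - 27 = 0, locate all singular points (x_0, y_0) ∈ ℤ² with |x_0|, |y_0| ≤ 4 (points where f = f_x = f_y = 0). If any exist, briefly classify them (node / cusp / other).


Singular points: {(-3, -3)}; classification: node.

Compute partial derivatives:
  f_x = -6*x**2 + 2*x*y - 32*x + 6*y - 42.
  f_y = x**2 + 6*x + 2*y + 15.
Scan x_0 ∈ {−4, ..., 4}. For each x_0, f_y(x_0, y) is a polynomial in y; find its integer roots y ∈ {−4, ..., 4}, then test f_x and f at those candidates.
  x = -4: f_y(-4, y) = 2*y + 7; no integer root y with |y| ≤ 4.
  x = -3: f_y(-3, y) = 2*y + 6; vanishes at y ∈ {-3}. (-3, -3): f_x = 0, f = 0 — SINGULAR.
  x = -2: f_y(-2, y) = 2*y + 7; no integer root y with |y| ≤ 4.
  x = -1: f_y(-1, y) = 2*y + 10; no integer root y with |y| ≤ 4.
  x = 0: f_y(0, y) = 2*y + 15; no integer root y with |y| ≤ 4.
  x = 1: f_y(1, y) = 2*y + 22; no integer root y with |y| ≤ 4.
  x = 2: f_y(2, y) = 2*y + 31; no integer root y with |y| ≤ 4.
  x = 3: f_y(3, y) = 2*y + 42; no integer root y with |y| ≤ 4.
  x = 4: f_y(4, y) = 2*y + 55; no integer root y with |y| ≤ 4.
Only singular point on the grid: (-3, -3).
Classify: substitute x = -3 + u, y = -3 + v and expand: f = -2*u**3 + u**2*v - u**2 + v**2.
No constant or linear terms (consistent with a singular point). Quadratic part: -u**2 + v**2. Cubic part: -2*u**3 + u**2*v.
The quadratic part v**2 - u**2 = (v − u)(v + u) splits into two distinct linear factors, so there are two distinct tangent lines y − -3 = ±(x − -3) — this is a node (ordinary double point).
Classification: node.


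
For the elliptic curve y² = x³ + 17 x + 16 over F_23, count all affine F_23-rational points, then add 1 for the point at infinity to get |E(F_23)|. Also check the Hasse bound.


Affine points = {(0, 4), (0, 19), (2, 9), (2, 14), (3, 5), (3, 18), (6, 9), (6, 14), (7, 8), (7, 15), (9, 1), (9, 22), (10, 6), (10, 17), (11, 4), (11, 19), (12, 4), (12, 19), (14, 10), (14, 13), (15, 9), (15, 14), (18, 6), (18, 17)}; affine count = 24; |E(F_23)| = 25.

Discriminant check: Δ ∝ 4a³ + 27b² = 4·17³ + 27·16² = 4·4913 + 27·256 ≡ 22 (mod 23). Nonzero ⇒ E is nonsingular.
For each x ∈ F_23, compute rhs = x³ + 17·x + 16 mod 23, then count y ∈ F_23 with y² ≡ rhs.
  x = 0: rhs = 16, matching y values: 4, 19 (2 points).
  x = 1: rhs = 11, matching y values: none (0 points).
  x = 2: rhs = 12, matching y values: 9, 14 (2 points).
  x = 3: rhs = 2, matching y values: 5, 18 (2 points).
  x = 4: rhs = 10, matching y values: none (0 points).
  x = 5: rhs = 19, matching y values: none (0 points).
  x = 6: rhs = 12, matching y values: 9, 14 (2 points).
  x = 7: rhs = 18, matching y values: 8, 15 (2 points).
  x = 8: rhs = 20, matching y values: none (0 points).
  x = 9: rhs = 1, matching y values: 1, 22 (2 points).
  x = 10: rhs = 13, matching y values: 6, 17 (2 points).
  x = 11: rhs = 16, matching y values: 4, 19 (2 points).
  x = 12: rhs = 16, matching y values: 4, 19 (2 points).
  x = 13: rhs = 19, matching y values: none (0 points).
  x = 14: rhs = 8, matching y values: 10, 13 (2 points).
  x = 15: rhs = 12, matching y values: 9, 14 (2 points).
  x = 16: rhs = 14, matching y values: none (0 points).
  x = 17: rhs = 20, matching y values: none (0 points).
  x = 18: rhs = 13, matching y values: 6, 17 (2 points).
  x = 19: rhs = 22, matching y values: none (0 points).
  x = 20: rhs = 7, matching y values: none (0 points).
  x = 21: rhs = 20, matching y values: none (0 points).
  x = 22: rhs = 21, matching y values: none (0 points).
Total affine count: 24.
Full point count |E(F_23)| = 24 + 1 = 25.
Hasse bound: |25 − (23+1)| = |1| = 1 ≤ 2√23 ≈ 9.5917 ✓.


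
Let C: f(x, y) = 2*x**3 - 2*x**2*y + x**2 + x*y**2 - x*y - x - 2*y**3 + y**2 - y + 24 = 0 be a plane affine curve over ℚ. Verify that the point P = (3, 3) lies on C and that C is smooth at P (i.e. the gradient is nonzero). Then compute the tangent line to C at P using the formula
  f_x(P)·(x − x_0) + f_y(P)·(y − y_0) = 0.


Tangent line at P: 29*x - 52*y + 69 = 0.

Step 1: f(3, 3) = 0, so P lies on C.
Step 2: partial derivatives
  f_x(x, y) = 6*x**2 - 4*x*y + 2*x + y**2 - y - 1, f_y(x, y) = -2*x**2 + 2*x*y - x - 6*y**2 + 2*y - 1.
  f_x(P) = 29, f_y(P) = -52 (gradient nonzero, so P is smooth).
Step 3: tangent line at P: 29·(x − 3) + -52·(y − 3) = 0.
Expanding: 29*x - 52*y + 69 = 0.


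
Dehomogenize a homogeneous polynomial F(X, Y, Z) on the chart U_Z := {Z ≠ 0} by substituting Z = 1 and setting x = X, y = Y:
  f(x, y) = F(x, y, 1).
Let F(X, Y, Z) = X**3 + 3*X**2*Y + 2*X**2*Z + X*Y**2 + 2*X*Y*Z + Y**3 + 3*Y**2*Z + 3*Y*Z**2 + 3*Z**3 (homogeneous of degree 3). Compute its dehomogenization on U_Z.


f(x, y) = x**3 + 3*x**2*y + 2*x**2 + x*y**2 + 2*x*y + y**3 + 3*y**2 + 3*y + 3

On U_Z we set Z = 1. Each monomial c·X^i·Y^j·Z^k in F becomes c·x^i·y^j·1^k = c·x^i·y^j.
Substituting Z = 1: F(X, Y, 1) = x**3 + 3*x**2*y + 2*x**2 + x*y**2 + 2*x*y + y**3 + 3*y**2 + 3*y + 3.
Note: deg(f) ≤ deg(F) = 3; strict inequality happens when F is divisible by Z (lost terms).


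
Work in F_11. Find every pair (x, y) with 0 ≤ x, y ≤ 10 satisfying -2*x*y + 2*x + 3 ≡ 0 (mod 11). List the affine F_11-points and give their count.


Affine F_11-points: {(1, 8), (2, 10), (3, 7), (4, 0), (5, 9), (6, 4), (7, 2), (8, 6), (9, 3), (10, 5)}; count = 10.

For each of the 121 pairs (x, y) ∈ F_11², evaluate f(x, y) mod 11. Record the zeros.
  x = 0: [0↦3, 1↦3, 2↦3, 3↦3, 4↦3, 5↦3, 6↦3, 7↦3, 8↦3, 9↦3, 10↦3]  zeros at y ∈ ∅
  x = 1: [0↦5, 1↦3, 2↦1, 3↦10, 4↦8, 5↦6, 6↦4, 7↦2, 8↦0, 9↦9, 10↦7]  zeros at y ∈ {8}
  x = 2: [0↦7, 1↦3, 2↦10, 3↦6, 4↦2, 5↦9, 6↦5, 7↦1, 8↦8, 9↦4, 10↦0]  zeros at y ∈ {10}
  x = 3: [0↦9, 1↦3, 2↦8, 3↦2, 4↦7, 5↦1, 6↦6, 7↦0, 8↦5, 9↦10, 10↦4]  zeros at y ∈ {7}
  x = 4: [0↦0, 1↦3, 2↦6, 3↦9, 4↦1, 5↦4, 6↦7, 7↦10, 8↦2, 9↦5, 10↦8]  zeros at y ∈ {0}
  x = 5: [0↦2, 1↦3, 2↦4, 3↦5, 4↦6, 5↦7, 6↦8, 7↦9, 8↦10, 9↦0, 10↦1]  zeros at y ∈ {9}
  x = 6: [0↦4, 1↦3, 2↦2, 3↦1, 4↦0, 5↦10, 6↦9, 7↦8, 8↦7, 9↦6, 10↦5]  zeros at y ∈ {4}
  x = 7: [0↦6, 1↦3, 2↦0, 3↦8, 4↦5, 5↦2, 6↦10, 7↦7, 8↦4, 9↦1, 10↦9]  zeros at y ∈ {2}
  x = 8: [0↦8, 1↦3, 2↦9, 3↦4, 4↦10, 5↦5, 6↦0, 7↦6, 8↦1, 9↦7, 10↦2]  zeros at y ∈ {6}
  x = 9: [0↦10, 1↦3, 2↦7, 3↦0, 4↦4, 5↦8, 6↦1, 7↦5, 8↦9, 9↦2, 10↦6]  zeros at y ∈ {3}
  x = 10: [0↦1, 1↦3, 2↦5, 3↦7, 4↦9, 5↦0, 6↦2, 7↦4, 8↦6, 9↦8, 10↦10]  zeros at y ∈ {5}
Collecting zeros: affine points = {(1, 8), (2, 10), (3, 7), (4, 0), (5, 9), (6, 4), (7, 2), (8, 6), (9, 3), (10, 5)}.
Total count |C(F_11)_aff| = 10.


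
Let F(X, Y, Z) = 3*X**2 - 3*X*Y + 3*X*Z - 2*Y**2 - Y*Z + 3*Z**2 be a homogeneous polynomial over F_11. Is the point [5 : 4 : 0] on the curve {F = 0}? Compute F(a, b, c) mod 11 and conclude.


F(5,4,0) ≡ 5 (mod 11); P is NOT on the curve.

Evaluate F(5, 4, 0) term-by-term (mod 11).
  3*X**2 ↦ 3·25·1·1 = 75
  -3*X*Y ↦ -3·5·4·1 = -60
  3*X*Z ↦ 3·5·1·0 = 0
  -2*Y**2 ↦ -2·1·16·1 = -32
  -Y*Z ↦ -1·1·4·0 = 0
  3*Z**2 ↦ 3·1·1·0 = 0
Sum: F(5, 4, 0) = (75) + (-60) + (0) + (-32) + (0) + (0) = -17.
Reducing mod 11: -17 ≡ 5 (mod 11).
Since F(a, b, c) ≡ 5 ≠ 0 (mod 11), P does NOT lie on the curve.


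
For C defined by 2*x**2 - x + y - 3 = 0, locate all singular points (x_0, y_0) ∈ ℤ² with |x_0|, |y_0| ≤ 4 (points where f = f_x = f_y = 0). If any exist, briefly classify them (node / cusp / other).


No singular points in the scanned grid; C is smooth there.

Compute partial derivatives:
  f_x = 4*x - 1.
  f_y = 1.
f_y = 1 is a nonzero constant, so f_y never vanishes: no point (x, y) can satisfy f = f_x = f_y = 0. In particular no (x, y) ∈ {−4, ..., 4}² is singular; the curve is smooth.


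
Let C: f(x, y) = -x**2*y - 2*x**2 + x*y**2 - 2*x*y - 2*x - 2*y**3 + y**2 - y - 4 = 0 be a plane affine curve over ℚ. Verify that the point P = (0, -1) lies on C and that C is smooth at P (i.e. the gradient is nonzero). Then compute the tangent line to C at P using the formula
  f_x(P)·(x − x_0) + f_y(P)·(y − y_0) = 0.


Tangent line at P: x - 9*y - 9 = 0.

Step 1: f(0, -1) = 0, so P lies on C.
Step 2: partial derivatives
  f_x(x, y) = -2*x*y - 4*x + y**2 - 2*y - 2, f_y(x, y) = -x**2 + 2*x*y - 2*x - 6*y**2 + 2*y - 1.
  f_x(P) = 1, f_y(P) = -9 (gradient nonzero, so P is smooth).
Step 3: tangent line at P: 1·(x − 0) + -9·(y − -1) = 0.
Expanding: x - 9*y - 9 = 0.


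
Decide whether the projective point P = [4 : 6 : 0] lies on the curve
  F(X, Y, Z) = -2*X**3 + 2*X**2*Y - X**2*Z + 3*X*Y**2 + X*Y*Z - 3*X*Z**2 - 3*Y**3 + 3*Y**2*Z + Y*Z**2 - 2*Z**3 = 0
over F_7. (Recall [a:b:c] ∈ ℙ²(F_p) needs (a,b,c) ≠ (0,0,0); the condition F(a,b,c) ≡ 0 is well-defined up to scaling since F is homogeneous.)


F(4,6,0) ≡ 2 (mod 7); P is NOT on the curve.

Evaluate F(4, 6, 0) term-by-term (mod 7).
  -2*X**3 ↦ -2·64·1·1 = -128
  2*X**2*Y ↦ 2·16·6·1 = 192
  -X**2*Z ↦ -1·16·1·0 = 0
  3*X*Y**2 ↦ 3·4·36·1 = 432
  X*Y*Z ↦ 1·4·6·0 = 0
  -3*X*Z**2 ↦ -3·4·1·0 = 0
  -3*Y**3 ↦ -3·1·216·1 = -648
  3*Y**2*Z ↦ 3·1·36·0 = 0
  Y*Z**2 ↦ 1·1·6·0 = 0
  -2*Z**3 ↦ -2·1·1·0 = 0
Sum: F(4, 6, 0) = (-128) + (192) + (0) + (432) + (0) + (0) + (-648) + (0) + (0) + (0) = -152.
Reducing mod 7: -152 ≡ 2 (mod 7).
Since F(a, b, c) ≡ 2 ≠ 0 (mod 7), P does NOT lie on the curve.


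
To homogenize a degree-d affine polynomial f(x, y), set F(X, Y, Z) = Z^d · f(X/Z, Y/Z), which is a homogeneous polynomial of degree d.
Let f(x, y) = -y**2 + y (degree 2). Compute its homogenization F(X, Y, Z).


F(X, Y, Z) = -Y**2 + Y*Z

deg(f) = 2.
Substitute x = X/Z, y = Y/Z into f, then multiply by Z^2.
  monomial -1·x^0·y^2 ↦ -1·X^0·Y^2·Z^0.
  monomial 1·x^0·y^1 ↦ 1·X^0·Y^1·Z^1.
Collecting: F(X, Y, Z) = -Y**2 + Y*Z.


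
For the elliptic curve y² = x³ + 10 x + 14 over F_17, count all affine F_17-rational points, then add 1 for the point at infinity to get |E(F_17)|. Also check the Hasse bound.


Affine points = {(1, 5), (1, 12), (2, 5), (2, 12), (4, 4), (4, 13), (5, 6), (5, 11), (6, 1), (6, 16), (7, 6), (7, 11), (9, 0), (10, 3), (10, 14), (12, 3), (12, 14), (14, 5), (14, 12)}; affine count = 19; |E(F_17)| = 20.

Discriminant check: Δ ∝ 4a³ + 27b² = 4·10³ + 27·14² = 4·1000 + 27·196 ≡ 10 (mod 17). Nonzero ⇒ E is nonsingular.
For each x ∈ F_17, compute rhs = x³ + 10·x + 14 mod 17, then count y ∈ F_17 with y² ≡ rhs.
  x = 0: rhs = 14, matching y values: none (0 points).
  x = 1: rhs = 8, matching y values: 5, 12 (2 points).
  x = 2: rhs = 8, matching y values: 5, 12 (2 points).
  x = 3: rhs = 3, matching y values: none (0 points).
  x = 4: rhs = 16, matching y values: 4, 13 (2 points).
  x = 5: rhs = 2, matching y values: 6, 11 (2 points).
  x = 6: rhs = 1, matching y values: 1, 16 (2 points).
  x = 7: rhs = 2, matching y values: 6, 11 (2 points).
  x = 8: rhs = 11, matching y values: none (0 points).
  x = 9: rhs = 0, matching y values: 0 (1 points).
  x = 10: rhs = 9, matching y values: 3, 14 (2 points).
  x = 11: rhs = 10, matching y values: none (0 points).
  x = 12: rhs = 9, matching y values: 3, 14 (2 points).
  x = 13: rhs = 12, matching y values: none (0 points).
  x = 14: rhs = 8, matching y values: 5, 12 (2 points).
  x = 15: rhs = 3, matching y values: none (0 points).
  x = 16: rhs = 3, matching y values: none (0 points).
Total affine count: 19.
Full point count |E(F_17)| = 19 + 1 = 20.
Hasse bound: |20 − (17+1)| = |2| = 2 ≤ 2√17 ≈ 8.2462 ✓.


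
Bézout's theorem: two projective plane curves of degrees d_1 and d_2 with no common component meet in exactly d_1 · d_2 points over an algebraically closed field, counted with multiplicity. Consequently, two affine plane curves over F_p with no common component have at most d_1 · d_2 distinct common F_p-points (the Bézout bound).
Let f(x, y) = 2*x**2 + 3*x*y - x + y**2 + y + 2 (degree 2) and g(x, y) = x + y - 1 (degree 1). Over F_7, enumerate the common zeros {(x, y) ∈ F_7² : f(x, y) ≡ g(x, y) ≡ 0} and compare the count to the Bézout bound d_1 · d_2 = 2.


Common zeros: {(4, 4)}; count = 1; Bézout bound = 2.

deg(f) = 2, deg(g) = 1, so Bézout bound = 2.
Scan x ∈ F_7. For each x, list the y ∈ F_7 with f(x, y) ≡ 0 and those with g(x, y) ≡ 0 (mod 7); the common zeros in that column are the intersection.
  x = 0: f ≡ 0 at y ∈ {3}; g ≡ 0 at y ∈ {1}; common: ∅.
  x = 1: f ≡ 0 at y ∈ {4, 6}; g ≡ 0 at y ∈ {0}; common: ∅.
  x = 2: f ≡ 0 at y ∈ ∅; g ≡ 0 at y ∈ {6}; common: ∅.
  x = 3: f ≡ 0 at y ∈ {1, 3}; g ≡ 0 at y ∈ {5}; common: ∅.
  x = 4: f ≡ 0 at y ∈ {4}; g ≡ 0 at y ∈ {4}; common: {4}.
  x = 5: f ≡ 0 at y ∈ ∅; g ≡ 0 at y ∈ {3}; common: ∅.
  x = 6: f ≡ 0 at y ∈ ∅; g ≡ 0 at y ∈ {2}; common: ∅.
Collecting: common zeros = {(4, 4)}, so the count is 1.
Comparison with the Bézout bound: 1 ≤ 2 = deg(f)·deg(g), as expected for curves with no common component (the affine F_7-count falls short of the bound because intersections may lie at infinity, over extension fields, or carry multiplicity).


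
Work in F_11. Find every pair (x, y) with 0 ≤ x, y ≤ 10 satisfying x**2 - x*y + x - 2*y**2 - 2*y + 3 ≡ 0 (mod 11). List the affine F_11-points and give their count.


Affine F_11-points: {(1, 1), (1, 3), (2, 10), (4, 4), (5, 0), (5, 2), (7, 2), (7, 10), (10, 1), (10, 4)}; count = 10.

For each of the 121 pairs (x, y) ∈ F_11², evaluate f(x, y) mod 11. Record the zeros.
  x = 0: [0↦3, 1↦10, 2↦2, 3↦1, 4↦7, 5↦9, 6↦7, 7↦1, 8↦2, 9↦10, 10↦3]  zeros at y ∈ ∅
  x = 1: [0↦5, 1↦0, 2↦2, 3↦0, 4↦5, 5↦6, 6↦3, 7↦7, 8↦7, 9↦3, 10↦6]  zeros at y ∈ {1, 3}
  x = 2: [0↦9, 1↦3, 2↦4, 3↦1, 4↦5, 5↦5, 6↦1, 7↦4, 8↦3, 9↦9, 10↦0]  zeros at y ∈ {10}
  x = 3: [0↦4, 1↦8, 2↦8, 3↦4, 4↦7, 5↦6, 6↦1, 7↦3, 8↦1, 9↦6, 10↦7]  zeros at y ∈ ∅
  x = 4: [0↦1, 1↦4, 2↦3, 3↦9, 4↦0, 5↦9, 6↦3, 7↦4, 8↦1, 9↦5, 10↦5]  zeros at y ∈ {4}
  x = 5: [0↦0, 1↦2, 2↦0, 3↦5, 4↦6, 5↦3, 6↦7, 7↦7, 8↦3, 9↦6, 10↦5]  zeros at y ∈ {0, 2}
  x = 6: [0↦1, 1↦2, 2↦10, 3↦3, 4↦3, 5↦10, 6↦2, 7↦1, 8↦7, 9↦9, 10↦7]  zeros at y ∈ ∅
  x = 7: [0↦4, 1↦4, 2↦0, 3↦3, 4↦2, 5↦8, 6↦10, 7↦8, 8↦2, 9↦3, 10↦0]  zeros at y ∈ {2, 10}
  x = 8: [0↦9, 1↦8, 2↦3, 3↦5, 4↦3, 5↦8, 6↦9, 7↦6, 8↦10, 9↦10, 10↦6]  zeros at y ∈ ∅
  x = 9: [0↦5, 1↦3, 2↦8, 3↦9, 4↦6, 5↦10, 6↦10, 7↦6, 8↦9, 9↦8, 10↦3]  zeros at y ∈ ∅
  x = 10: [0↦3, 1↦0, 2↦4, 3↦4, 4↦0, 5↦3, 6↦2, 7↦8, 8↦10, 9↦8, 10↦2]  zeros at y ∈ {1, 4}
Collecting zeros: affine points = {(1, 1), (1, 3), (2, 10), (4, 4), (5, 0), (5, 2), (7, 2), (7, 10), (10, 1), (10, 4)}.
Total count |C(F_11)_aff| = 10.


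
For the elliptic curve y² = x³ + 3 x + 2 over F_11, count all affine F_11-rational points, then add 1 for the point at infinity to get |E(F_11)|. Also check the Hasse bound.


Affine points = {(2, 4), (2, 7), (3, 4), (3, 7), (4, 1), (4, 10), (6, 4), (6, 7), (7, 5), (7, 6), (10, 3), (10, 8)}; affine count = 12; |E(F_11)| = 13.

Discriminant check: Δ ∝ 4a³ + 27b² = 4·3³ + 27·2² = 4·27 + 27·4 ≡ 7 (mod 11). Nonzero ⇒ E is nonsingular.
For each x ∈ F_11, compute rhs = x³ + 3·x + 2 mod 11, then count y ∈ F_11 with y² ≡ rhs.
  x = 0: rhs = 2, matching y values: none (0 points).
  x = 1: rhs = 6, matching y values: none (0 points).
  x = 2: rhs = 5, matching y values: 4, 7 (2 points).
  x = 3: rhs = 5, matching y values: 4, 7 (2 points).
  x = 4: rhs = 1, matching y values: 1, 10 (2 points).
  x = 5: rhs = 10, matching y values: none (0 points).
  x = 6: rhs = 5, matching y values: 4, 7 (2 points).
  x = 7: rhs = 3, matching y values: 5, 6 (2 points).
  x = 8: rhs = 10, matching y values: none (0 points).
  x = 9: rhs = 10, matching y values: none (0 points).
  x = 10: rhs = 9, matching y values: 3, 8 (2 points).
Total affine count: 12.
Full point count |E(F_11)| = 12 + 1 = 13.
Hasse bound: |13 − (11+1)| = |1| = 1 ≤ 2√11 ≈ 6.6332 ✓.


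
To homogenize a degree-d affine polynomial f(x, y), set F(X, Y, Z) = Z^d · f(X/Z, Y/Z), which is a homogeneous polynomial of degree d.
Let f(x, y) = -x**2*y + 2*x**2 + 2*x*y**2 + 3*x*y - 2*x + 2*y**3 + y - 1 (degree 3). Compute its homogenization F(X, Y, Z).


F(X, Y, Z) = -X**2*Y + 2*X**2*Z + 2*X*Y**2 + 3*X*Y*Z - 2*X*Z**2 + 2*Y**3 + Y*Z**2 - Z**3

deg(f) = 3.
Substitute x = X/Z, y = Y/Z into f, then multiply by Z^3.
  monomial -1·x^2·y^1 ↦ -1·X^2·Y^1·Z^0.
  monomial 2·x^2·y^0 ↦ 2·X^2·Y^0·Z^1.
  monomial 2·x^1·y^2 ↦ 2·X^1·Y^2·Z^0.
  monomial 3·x^1·y^1 ↦ 3·X^1·Y^1·Z^1.
  monomial -2·x^1·y^0 ↦ -2·X^1·Y^0·Z^2.
  monomial 2·x^0·y^3 ↦ 2·X^0·Y^3·Z^0.
  monomial 1·x^0·y^1 ↦ 1·X^0·Y^1·Z^2.
  monomial -1·x^0·y^0 ↦ -1·X^0·Y^0·Z^3.
Collecting: F(X, Y, Z) = -X**2*Y + 2*X**2*Z + 2*X*Y**2 + 3*X*Y*Z - 2*X*Z**2 + 2*Y**3 + Y*Z**2 - Z**3.


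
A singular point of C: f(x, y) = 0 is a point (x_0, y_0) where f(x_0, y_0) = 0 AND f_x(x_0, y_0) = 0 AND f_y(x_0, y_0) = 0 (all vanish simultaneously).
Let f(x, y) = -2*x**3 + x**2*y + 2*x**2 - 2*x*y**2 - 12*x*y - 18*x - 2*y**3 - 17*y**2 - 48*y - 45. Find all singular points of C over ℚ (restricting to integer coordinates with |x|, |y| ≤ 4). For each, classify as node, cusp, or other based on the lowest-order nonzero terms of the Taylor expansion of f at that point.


Singular points: {(0, -3)}; classification: node.

Compute partial derivatives:
  f_x = -6*x**2 + 2*x*y + 4*x - 2*y**2 - 12*y - 18.
  f_y = x**2 - 4*x*y - 12*x - 6*y**2 - 34*y - 48.
Scan x_0 ∈ {−4, ..., 4}. For each x_0, f_y(x_0, y) is a polynomial in y; find its integer roots y ∈ {−4, ..., 4}, then test f_x and f at those candidates.
  x = -4: f_y(-4, y) = -6*y**2 - 18*y + 16; no integer root y with |y| ≤ 4.
  x = -3: f_y(-3, y) = -6*y**2 - 22*y - 3; no integer root y with |y| ≤ 4.
  x = -2: f_y(-2, y) = -6*y**2 - 26*y - 20; vanishes at y ∈ {-1}. (-2, -1): f_x = -36 ≠ 0.
  x = -1: f_y(-1, y) = -6*y**2 - 30*y - 35; no integer root y with |y| ≤ 4.
  x = 0: f_y(0, y) = -6*y**2 - 34*y - 48; vanishes at y ∈ {-3}. (0, -3): f_x = 0, f = 0 — SINGULAR.
  x = 1: f_y(1, y) = -6*y**2 - 38*y - 59; no integer root y with |y| ≤ 4.
  x = 2: f_y(2, y) = -6*y**2 - 42*y - 68; no integer root y with |y| ≤ 4.
  x = 3: f_y(3, y) = -6*y**2 - 46*y - 75; no integer root y with |y| ≤ 4.
  x = 4: f_y(4, y) = -6*y**2 - 50*y - 80; no integer root y with |y| ≤ 4.
Only singular point on the grid: (0, -3).
Classify: substitute x = 0 + u, y = -3 + v and expand: f = -2*u**3 + u**2*v - u**2 - 2*u*v**2 - 2*v**3 + v**2.
No constant or linear terms (consistent with a singular point). Quadratic part: -u**2 + v**2. Cubic part: -2*u**3 + u**2*v - 2*u*v**2 - 2*v**3.
The quadratic part v**2 - u**2 = (v − u)(v + u) splits into two distinct linear factors, so there are two distinct tangent lines y − -3 = ±(x − 0) — this is a node (ordinary double point).
Classification: node.


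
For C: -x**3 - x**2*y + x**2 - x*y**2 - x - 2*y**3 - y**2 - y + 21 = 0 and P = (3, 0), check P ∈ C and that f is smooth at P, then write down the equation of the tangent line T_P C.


Tangent line at P: -22*x - 10*y + 66 = 0.

Step 1: f(3, 0) = 0, so P lies on C.
Step 2: partial derivatives
  f_x(x, y) = -3*x**2 - 2*x*y + 2*x - y**2 - 1, f_y(x, y) = -x**2 - 2*x*y - 6*y**2 - 2*y - 1.
  f_x(P) = -22, f_y(P) = -10 (gradient nonzero, so P is smooth).
Step 3: tangent line at P: -22·(x − 3) + -10·(y − 0) = 0.
Expanding: -22*x - 10*y + 66 = 0.


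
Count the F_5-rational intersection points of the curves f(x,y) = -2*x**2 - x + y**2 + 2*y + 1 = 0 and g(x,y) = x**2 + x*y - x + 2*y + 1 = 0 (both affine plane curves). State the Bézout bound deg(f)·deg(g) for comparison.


Common zeros: ∅; count = 0; Bézout bound = 4.

deg(f) = 2, deg(g) = 2, so Bézout bound = 4.
Scan x ∈ F_5. For each x, list the y ∈ F_5 with f(x, y) ≡ 0 and those with g(x, y) ≡ 0 (mod 5); the common zeros in that column are the intersection.
  x = 0: f ≡ 0 at y ∈ {4}; g ≡ 0 at y ∈ {2}; common: ∅.
  x = 1: f ≡ 0 at y ∈ ∅; g ≡ 0 at y ∈ {3}; common: ∅.
  x = 2: f ≡ 0 at y ∈ {4}; g ≡ 0 at y ∈ {3}; common: ∅.
  x = 3: f ≡ 0 at y ∈ {0, 3}; g ≡ 0 at y ∈ ∅; common: ∅.
  x = 4: f ≡ 0 at y ∈ {0, 3}; g ≡ 0 at y ∈ {2}; common: ∅.
Collecting: common zeros = ∅, so the count is 0.
Comparison with the Bézout bound: 0 ≤ 4 = deg(f)·deg(g), as expected for curves with no common component (the affine F_5-count falls short of the bound because intersections may lie at infinity, over extension fields, or carry multiplicity).


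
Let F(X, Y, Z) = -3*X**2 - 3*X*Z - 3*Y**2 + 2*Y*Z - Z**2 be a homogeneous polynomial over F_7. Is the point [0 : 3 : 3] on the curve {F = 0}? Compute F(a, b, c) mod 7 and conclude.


F(0,3,3) ≡ 3 (mod 7); P is NOT on the curve.

Evaluate F(0, 3, 3) term-by-term (mod 7).
  -3*X**2 ↦ -3·0·1·1 = 0
  -3*X*Z ↦ -3·0·1·3 = 0
  -3*Y**2 ↦ -3·1·9·1 = -27
  2*Y*Z ↦ 2·1·3·3 = 18
  -Z**2 ↦ -1·1·1·9 = -9
Sum: F(0, 3, 3) = (0) + (0) + (-27) + (18) + (-9) = -18.
Reducing mod 7: -18 ≡ 3 (mod 7).
Since F(a, b, c) ≡ 3 ≠ 0 (mod 7), P does NOT lie on the curve.


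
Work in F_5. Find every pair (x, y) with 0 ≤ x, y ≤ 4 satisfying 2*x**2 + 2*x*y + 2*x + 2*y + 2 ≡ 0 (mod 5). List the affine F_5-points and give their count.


Affine F_5-points: {(0, 4), (1, 1), (2, 1), (3, 3)}; count = 4.

For each of the 25 pairs (x, y) ∈ F_5², evaluate f(x, y) mod 5. Record the zeros.
  x = 0: [0↦2, 1↦4, 2↦1, 3↦3, 4↦0]  zeros at y ∈ {4}
  x = 1: [0↦1, 1↦0, 2↦4, 3↦3, 4↦2]  zeros at y ∈ {1}
  x = 2: [0↦4, 1↦0, 2↦1, 3↦2, 4↦3]  zeros at y ∈ {1}
  x = 3: [0↦1, 1↦4, 2↦2, 3↦0, 4↦3]  zeros at y ∈ {3}
  x = 4: [0↦2, 1↦2, 2↦2, 3↦2, 4↦2]  zeros at y ∈ ∅
Collecting zeros: affine points = {(0, 4), (1, 1), (2, 1), (3, 3)}.
Total count |C(F_5)_aff| = 4.


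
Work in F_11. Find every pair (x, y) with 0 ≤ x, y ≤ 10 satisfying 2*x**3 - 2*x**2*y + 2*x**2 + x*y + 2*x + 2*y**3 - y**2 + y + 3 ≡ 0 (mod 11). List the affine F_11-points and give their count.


Affine F_11-points: {(1, 4), (1, 9), (2, 2), (2, 5), (2, 10), (8, 10), (9, 9), (10, 1), (10, 6), (10, 10)}; count = 10.

For each of the 121 pairs (x, y) ∈ F_11², evaluate f(x, y) mod 11. Record the zeros.
  x = 0: [0↦3, 1↦5, 2↦6, 3↦7, 4↦9, 5↦2, 6↦9, 7↦9, 8↦3, 9↦3, 10↦10]  zeros at y ∈ ∅
  x = 1: [0↦9, 1↦10, 2↦10, 3↦10, 4↦0, 5↦3, 6↦9, 7↦8, 8↦1, 9↦0, 10↦6]  zeros at y ∈ {4, 9}
  x = 2: [0↦9, 1↦5, 2↦0, 3↦6, 4↦2, 5↦0, 6↦1, 7↦6, 8↦5, 9↦10, 10↦0]  zeros at y ∈ {2, 5, 10}
  x = 3: [0↦4, 1↦2, 2↦10, 3↦7, 4↦5, 5↦5, 6↦8, 7↦4, 8↦5, 9↦1, 10↦4]  zeros at y ∈ ∅
  x = 4: [0↦6, 1↦2, 2↦8, 3↦3, 4↦10, 5↦8, 6↦9, 7↦3, 8↦2, 9↦7, 10↦8]  zeros at y ∈ ∅
  x = 5: [0↦5, 1↦6, 2↦6, 3↦6, 4↦7, 5↦10, 6↦5, 7↦4, 8↦8, 9↦7, 10↦2]  zeros at y ∈ ∅
  x = 6: [0↦2, 1↦4, 2↦5, 3↦6, 4↦8, 5↦1, 6↦8, 7↦8, 8↦2, 9↦2, 10↦9]  zeros at y ∈ ∅
  x = 7: [0↦9, 1↦8, 2↦6, 3↦4, 4↦3, 5↦4, 6↦8, 7↦5, 8↦7, 9↦4, 10↦8]  zeros at y ∈ ∅
  x = 8: [0↦5, 1↦8, 2↦10, 3↦1, 4↦4, 5↦9, 6↦6, 7↦7, 8↦2, 9↦3, 10↦0]  zeros at y ∈ {10}
  x = 9: [0↦2, 1↦5, 2↦7, 3↦9, 4↦1, 5↦6, 6↦3, 7↦4, 8↦10, 9↦0, 10↦8]  zeros at y ∈ {9}
  x = 10: [0↦1, 1↦0, 2↦9, 3↦7, 4↦6, 5↦7, 6↦0, 7↦8, 8↦10, 9↦7, 10↦0]  zeros at y ∈ {1, 6, 10}
Collecting zeros: affine points = {(1, 4), (1, 9), (2, 2), (2, 5), (2, 10), (8, 10), (9, 9), (10, 1), (10, 6), (10, 10)}.
Total count |C(F_11)_aff| = 10.


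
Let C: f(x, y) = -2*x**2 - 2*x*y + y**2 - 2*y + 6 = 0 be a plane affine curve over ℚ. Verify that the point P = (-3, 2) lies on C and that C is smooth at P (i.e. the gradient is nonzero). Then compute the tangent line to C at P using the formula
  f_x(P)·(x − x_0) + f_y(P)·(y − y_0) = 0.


Tangent line at P: 8*x + 8*y + 8 = 0.

Step 1: f(-3, 2) = 0, so P lies on C.
Step 2: partial derivatives
  f_x(x, y) = -4*x - 2*y, f_y(x, y) = -2*x + 2*y - 2.
  f_x(P) = 8, f_y(P) = 8 (gradient nonzero, so P is smooth).
Step 3: tangent line at P: 8·(x − -3) + 8·(y − 2) = 0.
Expanding: 8*x + 8*y + 8 = 0.


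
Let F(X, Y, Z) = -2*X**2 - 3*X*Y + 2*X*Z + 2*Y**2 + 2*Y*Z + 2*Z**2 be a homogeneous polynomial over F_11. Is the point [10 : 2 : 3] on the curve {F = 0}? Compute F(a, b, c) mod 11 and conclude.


F(10,2,3) ≡ 3 (mod 11); P is NOT on the curve.

Evaluate F(10, 2, 3) term-by-term (mod 11).
  -2*X**2 ↦ -2·100·1·1 = -200
  -3*X*Y ↦ -3·10·2·1 = -60
  2*X*Z ↦ 2·10·1·3 = 60
  2*Y**2 ↦ 2·1·4·1 = 8
  2*Y*Z ↦ 2·1·2·3 = 12
  2*Z**2 ↦ 2·1·1·9 = 18
Sum: F(10, 2, 3) = (-200) + (-60) + (60) + (8) + (12) + (18) = -162.
Reducing mod 11: -162 ≡ 3 (mod 11).
Since F(a, b, c) ≡ 3 ≠ 0 (mod 11), P does NOT lie on the curve.


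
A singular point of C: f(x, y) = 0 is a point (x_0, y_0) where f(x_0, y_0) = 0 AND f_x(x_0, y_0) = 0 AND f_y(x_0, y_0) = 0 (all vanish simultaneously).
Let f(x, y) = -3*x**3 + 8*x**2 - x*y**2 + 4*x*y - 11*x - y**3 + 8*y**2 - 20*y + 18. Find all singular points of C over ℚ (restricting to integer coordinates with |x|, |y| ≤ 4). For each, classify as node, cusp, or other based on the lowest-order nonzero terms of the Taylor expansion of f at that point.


Singular points: {(1, 2)}; classification: node.

Compute partial derivatives:
  f_x = -9*x**2 + 16*x - y**2 + 4*y - 11.
  f_y = -2*x*y + 4*x - 3*y**2 + 16*y - 20.
Scan x_0 ∈ {−4, ..., 4}. For each x_0, f_y(x_0, y) is a polynomial in y; find its integer roots y ∈ {−4, ..., 4}, then test f_x and f at those candidates.
  x = -4: f_y(-4, y) = -3*y**2 + 24*y - 36; vanishes at y ∈ {2}. (-4, 2): f_x = -215 ≠ 0.
  x = -3: f_y(-3, y) = -3*y**2 + 22*y - 32; vanishes at y ∈ {2}. (-3, 2): f_x = -136 ≠ 0.
  x = -2: f_y(-2, y) = -3*y**2 + 20*y - 28; vanishes at y ∈ {2}. (-2, 2): f_x = -75 ≠ 0.
  x = -1: f_y(-1, y) = -3*y**2 + 18*y - 24; vanishes at y ∈ {2, 4}. (-1, 2): f_x = -32 ≠ 0; (-1, 4): f_x = -36 ≠ 0.
  x = 0: f_y(0, y) = -3*y**2 + 16*y - 20; vanishes at y ∈ {2}. (0, 2): f_x = -7 ≠ 0.
  x = 1: f_y(1, y) = -3*y**2 + 14*y - 16; vanishes at y ∈ {2}. (1, 2): f_x = 0, f = 0 — SINGULAR.
  x = 2: f_y(2, y) = -3*y**2 + 12*y - 12; vanishes at y ∈ {2}. (2, 2): f_x = -11 ≠ 0.
  x = 3: f_y(3, y) = -3*y**2 + 10*y - 8; vanishes at y ∈ {2}. (3, 2): f_x = -40 ≠ 0.
  x = 4: f_y(4, y) = -3*y**2 + 8*y - 4; vanishes at y ∈ {2}. (4, 2): f_x = -87 ≠ 0.
Only singular point on the grid: (1, 2).
Classify: substitute x = 1 + u, y = 2 + v and expand: f = -3*u**3 - u**2 - u*v**2 - v**3 + v**2.
No constant or linear terms (consistent with a singular point). Quadratic part: -u**2 + v**2. Cubic part: -3*u**3 - u*v**2 - v**3.
The quadratic part v**2 - u**2 = (v − u)(v + u) splits into two distinct linear factors, so there are two distinct tangent lines y − 2 = ±(x − 1) — this is a node (ordinary double point).
Classification: node.


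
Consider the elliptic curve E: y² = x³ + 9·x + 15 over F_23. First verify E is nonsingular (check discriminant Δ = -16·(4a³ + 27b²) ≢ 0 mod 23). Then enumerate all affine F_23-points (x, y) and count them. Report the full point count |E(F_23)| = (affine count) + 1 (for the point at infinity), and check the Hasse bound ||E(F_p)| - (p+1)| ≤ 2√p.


Affine points = {(1, 5), (1, 18), (2, 8), (2, 15), (3, 0), (4, 0), (5, 1), (5, 22), (6, 3), (6, 20), (8, 1), (8, 22), (10, 1), (10, 22), (13, 11), (13, 12), (15, 11), (15, 12), (16, 0), (18, 11), (18, 12), (21, 9), (21, 14)}; affine count = 23; |E(F_23)| = 24.

Discriminant check: Δ ∝ 4a³ + 27b² = 4·9³ + 27·15² = 4·729 + 27·225 ≡ 21 (mod 23). Nonzero ⇒ E is nonsingular.
For each x ∈ F_23, compute rhs = x³ + 9·x + 15 mod 23, then count y ∈ F_23 with y² ≡ rhs.
  x = 0: rhs = 15, matching y values: none (0 points).
  x = 1: rhs = 2, matching y values: 5, 18 (2 points).
  x = 2: rhs = 18, matching y values: 8, 15 (2 points).
  x = 3: rhs = 0, matching y values: 0 (1 points).
  x = 4: rhs = 0, matching y values: 0 (1 points).
  x = 5: rhs = 1, matching y values: 1, 22 (2 points).
  x = 6: rhs = 9, matching y values: 3, 20 (2 points).
  x = 7: rhs = 7, matching y values: none (0 points).
  x = 8: rhs = 1, matching y values: 1, 22 (2 points).
  x = 9: rhs = 20, matching y values: none (0 points).
  x = 10: rhs = 1, matching y values: 1, 22 (2 points).
  x = 11: rhs = 19, matching y values: none (0 points).
  x = 12: rhs = 11, matching y values: none (0 points).
  x = 13: rhs = 6, matching y values: 11, 12 (2 points).
  x = 14: rhs = 10, matching y values: none (0 points).
  x = 15: rhs = 6, matching y values: 11, 12 (2 points).
  x = 16: rhs = 0, matching y values: 0 (1 points).
  x = 17: rhs = 21, matching y values: none (0 points).
  x = 18: rhs = 6, matching y values: 11, 12 (2 points).
  x = 19: rhs = 7, matching y values: none (0 points).
  x = 20: rhs = 7, matching y values: none (0 points).
  x = 21: rhs = 12, matching y values: 9, 14 (2 points).
  x = 22: rhs = 5, matching y values: none (0 points).
Total affine count: 23.
Full point count |E(F_23)| = 23 + 1 = 24.
Hasse bound: |24 − (23+1)| = |0| = 0 ≤ 2√23 ≈ 9.5917 ✓.


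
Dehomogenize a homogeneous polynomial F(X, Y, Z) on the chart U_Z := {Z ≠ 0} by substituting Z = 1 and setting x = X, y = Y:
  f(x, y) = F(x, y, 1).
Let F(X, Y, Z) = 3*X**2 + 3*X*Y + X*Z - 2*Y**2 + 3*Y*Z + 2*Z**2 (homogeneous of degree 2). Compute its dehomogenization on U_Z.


f(x, y) = 3*x**2 + 3*x*y + x - 2*y**2 + 3*y + 2

On U_Z we set Z = 1. Each monomial c·X^i·Y^j·Z^k in F becomes c·x^i·y^j·1^k = c·x^i·y^j.
Substituting Z = 1: F(X, Y, 1) = 3*x**2 + 3*x*y + x - 2*y**2 + 3*y + 2.
Note: deg(f) ≤ deg(F) = 2; strict inequality happens when F is divisible by Z (lost terms).


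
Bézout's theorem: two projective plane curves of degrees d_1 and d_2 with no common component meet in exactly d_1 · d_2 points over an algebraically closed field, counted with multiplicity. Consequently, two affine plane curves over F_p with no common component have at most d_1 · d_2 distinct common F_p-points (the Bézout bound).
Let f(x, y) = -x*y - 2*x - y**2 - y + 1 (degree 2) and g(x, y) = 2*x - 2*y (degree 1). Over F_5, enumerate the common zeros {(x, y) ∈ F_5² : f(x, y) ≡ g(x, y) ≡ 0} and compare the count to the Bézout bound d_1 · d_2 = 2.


Common zeros: ∅; count = 0; Bézout bound = 2.

deg(f) = 2, deg(g) = 1, so Bézout bound = 2.
Scan x ∈ F_5. For each x, list the y ∈ F_5 with f(x, y) ≡ 0 and those with g(x, y) ≡ 0 (mod 5); the common zeros in that column are the intersection.
  x = 0: f ≡ 0 at y ∈ {2}; g ≡ 0 at y ∈ {0}; common: ∅.
  x = 1: f ≡ 0 at y ∈ {4}; g ≡ 0 at y ∈ {1}; common: ∅.
  x = 2: f ≡ 0 at y ∈ ∅; g ≡ 0 at y ∈ {2}; common: ∅.
  x = 3: f ≡ 0 at y ∈ {0, 1}; g ≡ 0 at y ∈ {3}; common: ∅.
  x = 4: f ≡ 0 at y ∈ ∅; g ≡ 0 at y ∈ {4}; common: ∅.
Collecting: common zeros = ∅, so the count is 0.
Comparison with the Bézout bound: 0 ≤ 2 = deg(f)·deg(g), as expected for curves with no common component (the affine F_5-count falls short of the bound because intersections may lie at infinity, over extension fields, or carry multiplicity).


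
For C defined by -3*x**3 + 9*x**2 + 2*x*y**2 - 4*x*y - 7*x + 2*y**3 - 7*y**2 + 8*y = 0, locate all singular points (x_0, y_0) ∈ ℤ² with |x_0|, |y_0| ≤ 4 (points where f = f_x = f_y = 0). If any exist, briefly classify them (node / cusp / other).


Singular points: {(1, 1)}; classification: cusp.

Compute partial derivatives:
  f_x = -9*x**2 + 18*x + 2*y**2 - 4*y - 7.
  f_y = 4*x*y - 4*x + 6*y**2 - 14*y + 8.
Scan x_0 ∈ {−4, ..., 4}. For each x_0, f_y(x_0, y) is a polynomial in y; find its integer roots y ∈ {−4, ..., 4}, then test f_x and f at those candidates.
  x = -4: f_y(-4, y) = 6*y**2 - 30*y + 24; vanishes at y ∈ {1, 4}. (-4, 1): f_x = -225 ≠ 0; (-4, 4): f_x = -207 ≠ 0.
  x = -3: f_y(-3, y) = 6*y**2 - 26*y + 20; vanishes at y ∈ {1}. (-3, 1): f_x = -144 ≠ 0.
  x = -2: f_y(-2, y) = 6*y**2 - 22*y + 16; vanishes at y ∈ {1}. (-2, 1): f_x = -81 ≠ 0.
  x = -1: f_y(-1, y) = 6*y**2 - 18*y + 12; vanishes at y ∈ {1, 2}. (-1, 1): f_x = -36 ≠ 0; (-1, 2): f_x = -34 ≠ 0.
  x = 0: f_y(0, y) = 6*y**2 - 14*y + 8; vanishes at y ∈ {1}. (0, 1): f_x = -9 ≠ 0.
  x = 1: f_y(1, y) = 6*y**2 - 10*y + 4; vanishes at y ∈ {1}. (1, 1): f_x = 0, f = 0 — SINGULAR.
  x = 2: f_y(2, y) = 6*y**2 - 6*y; vanishes at y ∈ {0, 1}. (2, 0): f_x = -7 ≠ 0; (2, 1): f_x = -9 ≠ 0.
  x = 3: f_y(3, y) = 6*y**2 - 2*y - 4; vanishes at y ∈ {1}. (3, 1): f_x = -36 ≠ 0.
  x = 4: f_y(4, y) = 6*y**2 + 2*y - 8; vanishes at y ∈ {1}. (4, 1): f_x = -81 ≠ 0.
Only singular point on the grid: (1, 1).
Classify: substitute x = 1 + u, y = 1 + v and expand: f = -3*u**3 + 2*u*v**2 + 2*v**3 + v**2.
No constant or linear terms (consistent with a singular point). Quadratic part: v**2. Cubic part: -3*u**3 + 2*u*v**2 + 2*v**3.
The quadratic part v**2 is a perfect square, so there is a single (double) tangent line v = 0, i.e. y = 1. Restricting the cubic part to that line (v = 0) leaves -3*u**3 ≠ 0, so f is not divisible by v and the branch is v² ≈ 3*u**3 to lowest order — this is a cusp.
Classification: cusp.


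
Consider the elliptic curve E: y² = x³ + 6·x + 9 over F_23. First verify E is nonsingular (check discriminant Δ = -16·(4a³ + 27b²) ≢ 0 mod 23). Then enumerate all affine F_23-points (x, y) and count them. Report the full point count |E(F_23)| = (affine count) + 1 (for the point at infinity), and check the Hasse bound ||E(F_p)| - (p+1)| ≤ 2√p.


Affine points = {(0, 3), (0, 20), (1, 4), (1, 19), (2, 11), (2, 12), (3, 10), (3, 13), (5, 7), (5, 16), (6, 10), (6, 13), (7, 7), (7, 16), (11, 7), (11, 16), (14, 10), (14, 13), (15, 1), (15, 22), (19, 6), (19, 17), (21, 9), (21, 14), (22, 5), (22, 18)}; affine count = 26; |E(F_23)| = 27.

Discriminant check: Δ ∝ 4a³ + 27b² = 4·6³ + 27·9² = 4·216 + 27·81 ≡ 15 (mod 23). Nonzero ⇒ E is nonsingular.
For each x ∈ F_23, compute rhs = x³ + 6·x + 9 mod 23, then count y ∈ F_23 with y² ≡ rhs.
  x = 0: rhs = 9, matching y values: 3, 20 (2 points).
  x = 1: rhs = 16, matching y values: 4, 19 (2 points).
  x = 2: rhs = 6, matching y values: 11, 12 (2 points).
  x = 3: rhs = 8, matching y values: 10, 13 (2 points).
  x = 4: rhs = 5, matching y values: none (0 points).
  x = 5: rhs = 3, matching y values: 7, 16 (2 points).
  x = 6: rhs = 8, matching y values: 10, 13 (2 points).
  x = 7: rhs = 3, matching y values: 7, 16 (2 points).
  x = 8: rhs = 17, matching y values: none (0 points).
  x = 9: rhs = 10, matching y values: none (0 points).
  x = 10: rhs = 11, matching y values: none (0 points).
  x = 11: rhs = 3, matching y values: 7, 16 (2 points).
  x = 12: rhs = 15, matching y values: none (0 points).
  x = 13: rhs = 7, matching y values: none (0 points).
  x = 14: rhs = 8, matching y values: 10, 13 (2 points).
  x = 15: rhs = 1, matching y values: 1, 22 (2 points).
  x = 16: rhs = 15, matching y values: none (0 points).
  x = 17: rhs = 10, matching y values: none (0 points).
  x = 18: rhs = 15, matching y values: none (0 points).
  x = 19: rhs = 13, matching y values: 6, 17 (2 points).
  x = 20: rhs = 10, matching y values: none (0 points).
  x = 21: rhs = 12, matching y values: 9, 14 (2 points).
  x = 22: rhs = 2, matching y values: 5, 18 (2 points).
Total affine count: 26.
Full point count |E(F_23)| = 26 + 1 = 27.
Hasse bound: |27 − (23+1)| = |3| = 3 ≤ 2√23 ≈ 9.5917 ✓.
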